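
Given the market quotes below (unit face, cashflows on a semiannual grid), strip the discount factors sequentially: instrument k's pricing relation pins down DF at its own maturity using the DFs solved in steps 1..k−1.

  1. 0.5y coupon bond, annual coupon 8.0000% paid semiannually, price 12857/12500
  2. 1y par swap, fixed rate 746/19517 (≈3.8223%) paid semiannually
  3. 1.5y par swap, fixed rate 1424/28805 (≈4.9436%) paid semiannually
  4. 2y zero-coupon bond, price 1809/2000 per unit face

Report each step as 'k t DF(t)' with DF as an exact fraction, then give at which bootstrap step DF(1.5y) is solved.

1 1/2 989/1000
2 1 9627/10000
3 3/2 1161/1250
4 2 1809/2000
DF(1.5y) is solved at step 3

step 1 [0.5y] bond c/2=1/25: DF=(12857/12500 − 1/25·(0))/(1+1/25) = 989/1000 ≈ 0.989000
step 2 [1y] swap r/2=373/19517: DF=(1 − 373/19517·(0.989000))/(1+373/19517) = 9627/10000 ≈ 0.962700
step 3 [1.5y] swap r/2=712/28805: DF=(1 − 712/28805·(0.989000+0.962700))/(1+712/28805) = 1161/1250 ≈ 0.928800
step 4 [2y] zero: DF = P = 1809/2000 ≈ 0.904500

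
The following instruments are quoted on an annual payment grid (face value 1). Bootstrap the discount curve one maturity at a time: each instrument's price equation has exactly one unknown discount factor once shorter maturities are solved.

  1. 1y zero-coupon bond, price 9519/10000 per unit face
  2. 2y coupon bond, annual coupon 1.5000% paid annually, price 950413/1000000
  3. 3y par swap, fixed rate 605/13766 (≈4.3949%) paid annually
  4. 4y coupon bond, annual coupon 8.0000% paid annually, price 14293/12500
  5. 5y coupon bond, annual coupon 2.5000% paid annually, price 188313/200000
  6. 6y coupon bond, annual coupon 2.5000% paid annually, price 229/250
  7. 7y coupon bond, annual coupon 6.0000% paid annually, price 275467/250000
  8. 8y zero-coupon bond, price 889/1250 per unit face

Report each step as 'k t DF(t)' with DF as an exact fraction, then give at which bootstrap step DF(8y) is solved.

1 1 9519/10000
2 2 9223/10000
3 3 879/1000
4 4 2137/2500
5 5 4153/5000
6 6 3927/5000
7 7 3719/5000
8 8 889/1250
DF(8y) is solved at step 8

step 1 [1y] zero: DF = P = 9519/10000 ≈ 0.951900
step 2 [2y] bond c/1=3/200: DF=(950413/1000000 − 3/200·(0.951900))/(1+3/200) = 9223/10000 ≈ 0.922300
step 3 [3y] swap r/1=605/13766: DF=(1 − 605/13766·(0.951900+0.922300))/(1+605/13766) = 879/1000 ≈ 0.879000
step 4 [4y] bond c/1=2/25: DF=(14293/12500 − 2/25·(0.951900+0.922300+0.879000))/(1+2/25) = 2137/2500 ≈ 0.854800
step 5 [5y] bond c/1=1/40: DF=(188313/200000 − 1/40·(0.951900+0.922300+0.879000+0.854800))/(1+1/40) = 4153/5000 ≈ 0.830600
step 6 [6y] bond c/1=1/40: DF=(229/250 − 1/40·(0.951900+0.922300+0.879000+0.854800+0.830600))/(1+1/40) = 3927/5000 ≈ 0.785400
step 7 [7y] bond c/1=3/50: DF=(275467/250000 − 3/50·(0.951900+0.922300+0.879000+0.854800+0.830600+0.785400))/(1+3/50) = 3719/5000 ≈ 0.743800
step 8 [8y] zero: DF = P = 889/1250 ≈ 0.711200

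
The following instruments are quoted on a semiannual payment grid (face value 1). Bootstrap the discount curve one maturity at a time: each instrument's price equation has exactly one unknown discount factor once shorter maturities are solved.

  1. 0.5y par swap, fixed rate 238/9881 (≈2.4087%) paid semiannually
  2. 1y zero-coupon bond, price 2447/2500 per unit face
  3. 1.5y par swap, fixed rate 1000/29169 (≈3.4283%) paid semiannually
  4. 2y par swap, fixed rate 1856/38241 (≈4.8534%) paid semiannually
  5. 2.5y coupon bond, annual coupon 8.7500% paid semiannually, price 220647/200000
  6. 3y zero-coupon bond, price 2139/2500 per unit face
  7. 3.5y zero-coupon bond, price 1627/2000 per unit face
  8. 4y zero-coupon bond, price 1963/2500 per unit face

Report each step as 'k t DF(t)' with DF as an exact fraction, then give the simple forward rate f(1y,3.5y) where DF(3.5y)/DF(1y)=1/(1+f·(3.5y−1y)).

1 1/2 9881/10000
2 1 2447/2500
3 3/2 19/20
4 2 567/625
5 5/2 8967/10000
6 3 2139/2500
7 7/2 1627/2000
8 4 1963/2500
f(1y,3.5y) = ((2447/2500)/(1627/2000) − 1)/(5/2) = 3306/40675 ≈ 8.1278%

step 1 [0.5y] swap r/2=119/9881: DF=(1 − 119/9881·(0))/(1+119/9881) = 9881/10000 ≈ 0.988100
step 2 [1y] zero: DF = P = 2447/2500 ≈ 0.978800
step 3 [1.5y] swap r/2=500/29169: DF=(1 − 500/29169·(0.988100+0.978800))/(1+500/29169) = 19/20 ≈ 0.950000
step 4 [2y] swap r/2=928/38241: DF=(1 − 928/38241·(0.988100+0.978800+0.950000))/(1+928/38241) = 567/625 ≈ 0.907200
step 5 [2.5y] bond c/2=7/160: DF=(220647/200000 − 7/160·(0.988100+0.978800+0.950000+0.907200))/(1+7/160) = 8967/10000 ≈ 0.896700
step 6 [3y] zero: DF = P = 2139/2500 ≈ 0.855600
step 7 [3.5y] zero: DF = P = 1627/2000 ≈ 0.813500
step 8 [4y] zero: DF = P = 1963/2500 ≈ 0.785200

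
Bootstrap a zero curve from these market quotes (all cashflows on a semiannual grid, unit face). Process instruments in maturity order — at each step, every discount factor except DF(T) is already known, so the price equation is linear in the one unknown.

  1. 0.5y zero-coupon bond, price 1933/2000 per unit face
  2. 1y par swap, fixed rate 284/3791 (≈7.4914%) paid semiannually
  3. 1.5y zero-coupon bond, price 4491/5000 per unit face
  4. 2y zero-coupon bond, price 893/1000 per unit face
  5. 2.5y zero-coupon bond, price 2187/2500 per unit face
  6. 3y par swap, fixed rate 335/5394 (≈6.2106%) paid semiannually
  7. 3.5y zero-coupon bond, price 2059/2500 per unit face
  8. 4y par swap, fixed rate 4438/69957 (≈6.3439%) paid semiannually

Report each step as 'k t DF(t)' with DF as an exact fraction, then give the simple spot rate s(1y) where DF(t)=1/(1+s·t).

1 1/2 1933/2000
2 1 929/1000
3 3/2 4491/5000
4 2 893/1000
5 5/2 2187/2500
6 3 333/400
7 7/2 2059/2500
8 4 7781/10000
s(1y) = (1/(929/1000) − 1)/(1) = 71/929 ≈ 7.6426%

step 1 [0.5y] zero: DF = P = 1933/2000 ≈ 0.966500
step 2 [1y] swap r/2=142/3791: DF=(1 − 142/3791·(0.966500))/(1+142/3791) = 929/1000 ≈ 0.929000
step 3 [1.5y] zero: DF = P = 4491/5000 ≈ 0.898200
step 4 [2y] zero: DF = P = 893/1000 ≈ 0.893000
step 5 [2.5y] zero: DF = P = 2187/2500 ≈ 0.874800
step 6 [3y] swap r/2=335/10788: DF=(1 − 335/10788·(0.966500+0.929000+0.898200+0.893000+0.874800))/(1+335/10788) = 333/400 ≈ 0.832500
step 7 [3.5y] zero: DF = P = 2059/2500 ≈ 0.823600
step 8 [4y] swap r/2=2219/69957: DF=(1 − 2219/69957·(0.966500+0.929000+0.898200+0.893000+0.874800+0.832500+0.823600))/(1+2219/69957) = 7781/10000 ≈ 0.778100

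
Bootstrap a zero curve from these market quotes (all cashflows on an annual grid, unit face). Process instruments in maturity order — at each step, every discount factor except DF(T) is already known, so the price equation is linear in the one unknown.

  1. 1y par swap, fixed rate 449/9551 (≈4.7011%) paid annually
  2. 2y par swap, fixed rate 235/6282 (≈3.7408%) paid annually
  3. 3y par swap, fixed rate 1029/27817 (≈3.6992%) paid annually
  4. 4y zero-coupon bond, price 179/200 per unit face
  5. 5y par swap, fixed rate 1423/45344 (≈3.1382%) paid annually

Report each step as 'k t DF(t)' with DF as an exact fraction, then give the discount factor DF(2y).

step 1 [1y] swap r/1=449/9551: DF=(1 − 449/9551·(0))/(1+449/9551) = 9551/10000 ≈ 0.955100
step 2 [2y] swap r/1=235/6282: DF=(1 − 235/6282·(0.955100))/(1+235/6282) = 1859/2000 ≈ 0.929500
step 3 [3y] swap r/1=1029/27817: DF=(1 − 1029/27817·(0.955100+0.929500))/(1+1029/27817) = 8971/10000 ≈ 0.897100
step 4 [4y] zero: DF = P = 179/200 ≈ 0.895000
step 5 [5y] swap r/1=1423/45344: DF=(1 − 1423/45344·(0.955100+0.929500+0.897100+0.895000))/(1+1423/45344) = 8577/10000 ≈ 0.857700

1 1 9551/10000
2 2 1859/2000
3 3 8971/10000
4 4 179/200
5 5 8577/10000
DF(2y) = 1859/2000 ≈ 0.929500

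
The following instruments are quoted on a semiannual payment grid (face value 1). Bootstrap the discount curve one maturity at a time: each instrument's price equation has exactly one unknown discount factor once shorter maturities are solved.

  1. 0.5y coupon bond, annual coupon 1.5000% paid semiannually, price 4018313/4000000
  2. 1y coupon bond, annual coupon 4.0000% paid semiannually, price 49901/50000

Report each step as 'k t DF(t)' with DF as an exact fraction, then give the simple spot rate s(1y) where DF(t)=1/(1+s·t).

1 1/2 9971/10000
2 1 9589/10000
s(1y) = (1/(9589/10000) − 1)/(1) = 411/9589 ≈ 4.2862%

step 1 [0.5y] bond c/2=3/400: DF=(4018313/4000000 − 3/400·(0))/(1+3/400) = 9971/10000 ≈ 0.997100
step 2 [1y] bond c/2=1/50: DF=(49901/50000 − 1/50·(0.997100))/(1+1/50) = 9589/10000 ≈ 0.958900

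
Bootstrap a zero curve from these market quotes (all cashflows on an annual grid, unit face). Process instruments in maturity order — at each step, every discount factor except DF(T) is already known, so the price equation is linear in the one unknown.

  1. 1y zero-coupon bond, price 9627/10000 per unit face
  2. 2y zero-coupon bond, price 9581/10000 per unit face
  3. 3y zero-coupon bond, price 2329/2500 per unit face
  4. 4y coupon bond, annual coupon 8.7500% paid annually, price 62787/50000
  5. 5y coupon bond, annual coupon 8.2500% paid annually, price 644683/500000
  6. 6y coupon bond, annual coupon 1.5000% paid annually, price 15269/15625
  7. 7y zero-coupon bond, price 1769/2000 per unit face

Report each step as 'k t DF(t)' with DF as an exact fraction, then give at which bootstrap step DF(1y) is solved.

step 1 [1y] zero: DF = P = 9627/10000 ≈ 0.962700
step 2 [2y] zero: DF = P = 9581/10000 ≈ 0.958100
step 3 [3y] zero: DF = P = 2329/2500 ≈ 0.931600
step 4 [4y] bond c/1=7/80: DF=(62787/50000 − 7/80·(0.962700+0.958100+0.931600))/(1+7/80) = 2313/2500 ≈ 0.925200
step 5 [5y] bond c/1=33/400: DF=(644683/500000 − 33/400·(0.962700+0.958100+0.931600+0.925200))/(1+33/400) = 1129/1250 ≈ 0.903200
step 6 [6y] bond c/1=3/200: DF=(15269/15625 − 3/200·(0.962700+0.958100+0.931600+0.925200+0.903200))/(1+3/200) = 1117/1250 ≈ 0.893600
step 7 [7y] zero: DF = P = 1769/2000 ≈ 0.884500

1 1 9627/10000
2 2 9581/10000
3 3 2329/2500
4 4 2313/2500
5 5 1129/1250
6 6 1117/1250
7 7 1769/2000
DF(1y) is solved at step 1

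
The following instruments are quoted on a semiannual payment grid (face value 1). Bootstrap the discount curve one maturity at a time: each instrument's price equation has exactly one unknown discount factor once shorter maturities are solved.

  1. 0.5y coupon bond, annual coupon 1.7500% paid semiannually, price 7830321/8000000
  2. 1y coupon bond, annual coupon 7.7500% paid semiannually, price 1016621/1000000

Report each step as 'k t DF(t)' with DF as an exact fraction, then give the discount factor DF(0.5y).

step 1 [0.5y] bond c/2=7/800: DF=(7830321/8000000 − 7/800·(0))/(1+7/800) = 9703/10000 ≈ 0.970300
step 2 [1y] bond c/2=31/800: DF=(1016621/1000000 − 31/800·(0.970300))/(1+31/800) = 377/400 ≈ 0.942500

1 1/2 9703/10000
2 1 377/400
DF(0.5y) = 9703/10000 ≈ 0.970300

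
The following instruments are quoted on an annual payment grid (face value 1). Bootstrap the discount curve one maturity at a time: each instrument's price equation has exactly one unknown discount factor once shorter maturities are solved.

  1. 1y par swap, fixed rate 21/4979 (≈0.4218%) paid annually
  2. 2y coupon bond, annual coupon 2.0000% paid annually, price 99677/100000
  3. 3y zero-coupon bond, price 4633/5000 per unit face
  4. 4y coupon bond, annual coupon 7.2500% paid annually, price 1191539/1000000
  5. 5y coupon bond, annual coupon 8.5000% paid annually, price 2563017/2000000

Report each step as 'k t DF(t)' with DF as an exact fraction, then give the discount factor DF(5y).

1 1 4979/5000
2 2 9577/10000
3 3 4633/5000
4 4 9163/10000
5 5 8837/10000
DF(5y) = 8837/10000 ≈ 0.883700

step 1 [1y] swap r/1=21/4979: DF=(1 − 21/4979·(0))/(1+21/4979) = 4979/5000 ≈ 0.995800
step 2 [2y] bond c/1=1/50: DF=(99677/100000 − 1/50·(0.995800))/(1+1/50) = 9577/10000 ≈ 0.957700
step 3 [3y] zero: DF = P = 4633/5000 ≈ 0.926600
step 4 [4y] bond c/1=29/400: DF=(1191539/1000000 − 29/400·(0.995800+0.957700+0.926600))/(1+29/400) = 9163/10000 ≈ 0.916300
step 5 [5y] bond c/1=17/200: DF=(2563017/2000000 − 17/200·(0.995800+0.957700+0.926600+0.916300))/(1+17/200) = 8837/10000 ≈ 0.883700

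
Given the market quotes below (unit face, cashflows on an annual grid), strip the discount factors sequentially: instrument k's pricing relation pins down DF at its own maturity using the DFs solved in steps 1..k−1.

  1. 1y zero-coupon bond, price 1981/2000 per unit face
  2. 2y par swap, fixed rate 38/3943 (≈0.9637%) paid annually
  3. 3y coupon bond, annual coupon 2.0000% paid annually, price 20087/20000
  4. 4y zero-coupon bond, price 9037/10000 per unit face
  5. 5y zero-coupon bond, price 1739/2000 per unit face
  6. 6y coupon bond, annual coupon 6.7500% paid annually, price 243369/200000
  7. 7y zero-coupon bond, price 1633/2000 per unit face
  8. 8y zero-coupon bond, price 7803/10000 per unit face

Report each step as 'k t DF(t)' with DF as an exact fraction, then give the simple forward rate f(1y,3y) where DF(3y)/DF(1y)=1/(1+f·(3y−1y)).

step 1 [1y] zero: DF = P = 1981/2000 ≈ 0.990500
step 2 [2y] swap r/1=38/3943: DF=(1 − 38/3943·(0.990500))/(1+38/3943) = 981/1000 ≈ 0.981000
step 3 [3y] bond c/1=1/50: DF=(20087/20000 − 1/50·(0.990500+0.981000))/(1+1/50) = 473/500 ≈ 0.946000
step 4 [4y] zero: DF = P = 9037/10000 ≈ 0.903700
step 5 [5y] zero: DF = P = 1739/2000 ≈ 0.869500
step 6 [6y] bond c/1=27/400: DF=(243369/200000 − 27/400·(0.990500+0.981000+0.946000+0.903700+0.869500))/(1+27/400) = 8433/10000 ≈ 0.843300
step 7 [7y] zero: DF = P = 1633/2000 ≈ 0.816500
step 8 [8y] zero: DF = P = 7803/10000 ≈ 0.780300

1 1 1981/2000
2 2 981/1000
3 3 473/500
4 4 9037/10000
5 5 1739/2000
6 6 8433/10000
7 7 1633/2000
8 8 7803/10000
f(1y,3y) = ((1981/2000)/(473/500) − 1)/(2) = 89/3784 ≈ 2.3520%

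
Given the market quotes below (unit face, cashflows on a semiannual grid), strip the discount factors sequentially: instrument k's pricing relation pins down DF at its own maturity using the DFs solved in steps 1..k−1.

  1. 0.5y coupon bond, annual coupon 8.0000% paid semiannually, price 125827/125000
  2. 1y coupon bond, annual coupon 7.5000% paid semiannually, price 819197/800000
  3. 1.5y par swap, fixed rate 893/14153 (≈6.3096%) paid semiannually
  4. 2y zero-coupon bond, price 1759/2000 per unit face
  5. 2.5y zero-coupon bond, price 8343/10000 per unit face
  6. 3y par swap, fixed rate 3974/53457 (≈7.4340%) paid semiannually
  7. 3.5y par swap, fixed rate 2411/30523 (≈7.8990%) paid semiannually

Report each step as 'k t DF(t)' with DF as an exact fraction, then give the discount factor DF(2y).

1 1/2 9679/10000
2 1 119/125
3 3/2 9107/10000
4 2 1759/2000
5 5/2 8343/10000
6 3 8013/10000
7 7/2 7589/10000
DF(2y) = 1759/2000 ≈ 0.879500

step 1 [0.5y] bond c/2=1/25: DF=(125827/125000 − 1/25·(0))/(1+1/25) = 9679/10000 ≈ 0.967900
step 2 [1y] bond c/2=3/80: DF=(819197/800000 − 3/80·(0.967900))/(1+3/80) = 119/125 ≈ 0.952000
step 3 [1.5y] swap r/2=893/28306: DF=(1 − 893/28306·(0.967900+0.952000))/(1+893/28306) = 9107/10000 ≈ 0.910700
step 4 [2y] zero: DF = P = 1759/2000 ≈ 0.879500
step 5 [2.5y] zero: DF = P = 8343/10000 ≈ 0.834300
step 6 [3y] swap r/2=1987/53457: DF=(1 − 1987/53457·(0.967900+0.952000+0.910700+0.879500+0.834300))/(1+1987/53457) = 8013/10000 ≈ 0.801300
step 7 [3.5y] swap r/2=2411/61046: DF=(1 − 2411/61046·(0.967900+0.952000+0.910700+0.879500+0.834300+0.801300))/(1+2411/61046) = 7589/10000 ≈ 0.758900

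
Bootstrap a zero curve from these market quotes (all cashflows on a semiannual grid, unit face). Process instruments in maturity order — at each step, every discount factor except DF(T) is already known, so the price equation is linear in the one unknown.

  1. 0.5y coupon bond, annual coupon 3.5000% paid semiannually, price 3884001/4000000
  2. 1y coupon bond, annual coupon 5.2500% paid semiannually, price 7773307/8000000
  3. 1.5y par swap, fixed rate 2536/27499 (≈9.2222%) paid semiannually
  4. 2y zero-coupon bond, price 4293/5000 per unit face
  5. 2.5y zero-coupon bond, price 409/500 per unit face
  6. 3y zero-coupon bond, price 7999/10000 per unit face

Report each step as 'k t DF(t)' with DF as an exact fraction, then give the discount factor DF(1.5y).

1 1/2 9543/10000
2 1 1153/1250
3 3/2 2183/2500
4 2 4293/5000
5 5/2 409/500
6 3 7999/10000
DF(1.5y) = 2183/2500 ≈ 0.873200

step 1 [0.5y] bond c/2=7/400: DF=(3884001/4000000 − 7/400·(0))/(1+7/400) = 9543/10000 ≈ 0.954300
step 2 [1y] bond c/2=21/800: DF=(7773307/8000000 − 21/800·(0.954300))/(1+21/800) = 1153/1250 ≈ 0.922400
step 3 [1.5y] swap r/2=1268/27499: DF=(1 − 1268/27499·(0.954300+0.922400))/(1+1268/27499) = 2183/2500 ≈ 0.873200
step 4 [2y] zero: DF = P = 4293/5000 ≈ 0.858600
step 5 [2.5y] zero: DF = P = 409/500 ≈ 0.818000
step 6 [3y] zero: DF = P = 7999/10000 ≈ 0.799900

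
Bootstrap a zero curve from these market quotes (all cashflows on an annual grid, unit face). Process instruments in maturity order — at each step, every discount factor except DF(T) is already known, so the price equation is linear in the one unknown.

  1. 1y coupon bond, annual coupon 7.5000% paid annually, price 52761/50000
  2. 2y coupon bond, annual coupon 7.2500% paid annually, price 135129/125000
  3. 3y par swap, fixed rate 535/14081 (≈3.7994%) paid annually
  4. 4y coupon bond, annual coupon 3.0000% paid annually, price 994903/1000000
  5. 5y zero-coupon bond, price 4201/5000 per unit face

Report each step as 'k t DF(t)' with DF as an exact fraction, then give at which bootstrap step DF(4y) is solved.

step 1 [1y] bond c/1=3/40: DF=(52761/50000 − 3/40·(0))/(1+3/40) = 1227/1250 ≈ 0.981600
step 2 [2y] bond c/1=29/400: DF=(135129/125000 − 29/400·(0.981600))/(1+29/400) = 1177/1250 ≈ 0.941600
step 3 [3y] swap r/1=535/14081: DF=(1 − 535/14081·(0.981600+0.941600))/(1+535/14081) = 893/1000 ≈ 0.893000
step 4 [4y] bond c/1=3/100: DF=(994903/1000000 − 3/100·(0.981600+0.941600+0.893000))/(1+3/100) = 8839/10000 ≈ 0.883900
step 5 [5y] zero: DF = P = 4201/5000 ≈ 0.840200

1 1 1227/1250
2 2 1177/1250
3 3 893/1000
4 4 8839/10000
5 5 4201/5000
DF(4y) is solved at step 4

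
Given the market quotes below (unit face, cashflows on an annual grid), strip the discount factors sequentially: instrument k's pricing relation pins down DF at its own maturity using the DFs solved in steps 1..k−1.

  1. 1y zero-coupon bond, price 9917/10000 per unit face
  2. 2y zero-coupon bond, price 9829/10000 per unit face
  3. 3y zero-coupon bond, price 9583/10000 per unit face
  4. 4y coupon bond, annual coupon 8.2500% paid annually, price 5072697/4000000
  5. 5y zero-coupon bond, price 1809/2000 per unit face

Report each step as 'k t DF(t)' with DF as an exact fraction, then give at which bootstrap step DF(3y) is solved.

1 1 9917/10000
2 2 9829/10000
3 3 9583/10000
4 4 237/250
5 5 1809/2000
DF(3y) is solved at step 3

step 1 [1y] zero: DF = P = 9917/10000 ≈ 0.991700
step 2 [2y] zero: DF = P = 9829/10000 ≈ 0.982900
step 3 [3y] zero: DF = P = 9583/10000 ≈ 0.958300
step 4 [4y] bond c/1=33/400: DF=(5072697/4000000 − 33/400·(0.991700+0.982900+0.958300))/(1+33/400) = 237/250 ≈ 0.948000
step 5 [5y] zero: DF = P = 1809/2000 ≈ 0.904500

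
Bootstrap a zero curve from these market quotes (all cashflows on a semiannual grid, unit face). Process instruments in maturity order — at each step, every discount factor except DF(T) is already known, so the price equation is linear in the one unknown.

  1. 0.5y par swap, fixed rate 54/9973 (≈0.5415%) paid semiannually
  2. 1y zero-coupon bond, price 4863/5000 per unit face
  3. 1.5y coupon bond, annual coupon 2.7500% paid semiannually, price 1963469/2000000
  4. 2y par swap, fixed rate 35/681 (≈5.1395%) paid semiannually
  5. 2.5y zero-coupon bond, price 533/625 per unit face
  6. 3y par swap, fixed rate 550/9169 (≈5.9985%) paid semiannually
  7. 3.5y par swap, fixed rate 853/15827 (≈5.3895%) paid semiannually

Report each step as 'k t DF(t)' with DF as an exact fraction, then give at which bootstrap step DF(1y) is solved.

1 1/2 9973/10000
2 1 4863/5000
3 3/2 9417/10000
4 2 451/500
5 5/2 533/625
6 3 167/200
7 7/2 4147/5000
DF(1y) is solved at step 2

step 1 [0.5y] swap r/2=27/9973: DF=(1 − 27/9973·(0))/(1+27/9973) = 9973/10000 ≈ 0.997300
step 2 [1y] zero: DF = P = 4863/5000 ≈ 0.972600
step 3 [1.5y] bond c/2=11/800: DF=(1963469/2000000 − 11/800·(0.997300+0.972600))/(1+11/800) = 9417/10000 ≈ 0.941700
step 4 [2y] swap r/2=35/1362: DF=(1 − 35/1362·(0.997300+0.972600+0.941700))/(1+35/1362) = 451/500 ≈ 0.902000
step 5 [2.5y] zero: DF = P = 533/625 ≈ 0.852800
step 6 [3y] swap r/2=275/9169: DF=(1 − 275/9169·(0.997300+0.972600+0.941700+0.902000+0.852800))/(1+275/9169) = 167/200 ≈ 0.835000
step 7 [3.5y] swap r/2=853/31654: DF=(1 − 853/31654·(0.997300+0.972600+0.941700+0.902000+0.852800+0.835000))/(1+853/31654) = 4147/5000 ≈ 0.829400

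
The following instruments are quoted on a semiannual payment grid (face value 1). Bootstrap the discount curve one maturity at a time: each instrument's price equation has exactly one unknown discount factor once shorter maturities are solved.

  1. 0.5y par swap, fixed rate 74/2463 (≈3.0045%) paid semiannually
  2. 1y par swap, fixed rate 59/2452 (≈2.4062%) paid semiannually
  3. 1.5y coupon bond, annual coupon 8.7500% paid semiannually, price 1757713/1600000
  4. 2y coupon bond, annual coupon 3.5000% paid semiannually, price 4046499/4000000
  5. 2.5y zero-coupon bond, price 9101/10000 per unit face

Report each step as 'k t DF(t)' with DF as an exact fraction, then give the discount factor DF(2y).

1 1/2 2463/2500
2 1 2441/2500
3 3/2 9703/10000
4 2 4719/5000
5 5/2 9101/10000
DF(2y) = 4719/5000 ≈ 0.943800

step 1 [0.5y] swap r/2=37/2463: DF=(1 − 37/2463·(0))/(1+37/2463) = 2463/2500 ≈ 0.985200
step 2 [1y] swap r/2=59/4904: DF=(1 − 59/4904·(0.985200))/(1+59/4904) = 2441/2500 ≈ 0.976400
step 3 [1.5y] bond c/2=7/160: DF=(1757713/1600000 − 7/160·(0.985200+0.976400))/(1+7/160) = 9703/10000 ≈ 0.970300
step 4 [2y] bond c/2=7/400: DF=(4046499/4000000 − 7/400·(0.985200+0.976400+0.970300))/(1+7/400) = 4719/5000 ≈ 0.943800
step 5 [2.5y] zero: DF = P = 9101/10000 ≈ 0.910100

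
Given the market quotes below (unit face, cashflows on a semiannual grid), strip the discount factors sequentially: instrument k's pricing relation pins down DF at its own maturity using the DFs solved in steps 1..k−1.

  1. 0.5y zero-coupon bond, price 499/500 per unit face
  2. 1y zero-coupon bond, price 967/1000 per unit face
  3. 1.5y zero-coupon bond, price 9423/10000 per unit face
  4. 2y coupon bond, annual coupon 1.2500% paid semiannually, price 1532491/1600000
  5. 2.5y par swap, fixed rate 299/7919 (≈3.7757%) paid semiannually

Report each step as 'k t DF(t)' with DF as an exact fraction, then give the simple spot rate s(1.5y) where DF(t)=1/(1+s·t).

1 1/2 499/500
2 1 967/1000
3 3/2 9423/10000
4 2 4669/5000
5 5/2 9103/10000
s(1.5y) = (1/(9423/10000) − 1)/(3/2) = 1154/28269 ≈ 4.0822%

step 1 [0.5y] zero: DF = P = 499/500 ≈ 0.998000
step 2 [1y] zero: DF = P = 967/1000 ≈ 0.967000
step 3 [1.5y] zero: DF = P = 9423/10000 ≈ 0.942300
step 4 [2y] bond c/2=1/160: DF=(1532491/1600000 − 1/160·(0.998000+0.967000+0.942300))/(1+1/160) = 4669/5000 ≈ 0.933800
step 5 [2.5y] swap r/2=299/15838: DF=(1 − 299/15838·(0.998000+0.967000+0.942300+0.933800))/(1+299/15838) = 9103/10000 ≈ 0.910300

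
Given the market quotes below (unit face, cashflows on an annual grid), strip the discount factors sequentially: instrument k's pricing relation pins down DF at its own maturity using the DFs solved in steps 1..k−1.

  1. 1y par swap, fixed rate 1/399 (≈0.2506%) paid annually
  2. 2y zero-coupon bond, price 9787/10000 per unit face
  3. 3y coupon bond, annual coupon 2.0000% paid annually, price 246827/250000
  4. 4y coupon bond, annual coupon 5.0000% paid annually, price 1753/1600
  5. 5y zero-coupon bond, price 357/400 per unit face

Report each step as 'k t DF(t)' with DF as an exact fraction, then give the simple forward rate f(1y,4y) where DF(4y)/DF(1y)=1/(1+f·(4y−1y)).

1 1 399/400
2 2 9787/10000
3 3 2323/2500
4 4 9051/10000
5 5 357/400
f(1y,4y) = ((399/400)/(9051/10000) − 1)/(3) = 44/1293 ≈ 3.4029%

step 1 [1y] swap r/1=1/399: DF=(1 − 1/399·(0))/(1+1/399) = 399/400 ≈ 0.997500
step 2 [2y] zero: DF = P = 9787/10000 ≈ 0.978700
step 3 [3y] bond c/1=1/50: DF=(246827/250000 − 1/50·(0.997500+0.978700))/(1+1/50) = 2323/2500 ≈ 0.929200
step 4 [4y] bond c/1=1/20: DF=(1753/1600 − 1/20·(0.997500+0.978700+0.929200))/(1+1/20) = 9051/10000 ≈ 0.905100
step 5 [5y] zero: DF = P = 357/400 ≈ 0.892500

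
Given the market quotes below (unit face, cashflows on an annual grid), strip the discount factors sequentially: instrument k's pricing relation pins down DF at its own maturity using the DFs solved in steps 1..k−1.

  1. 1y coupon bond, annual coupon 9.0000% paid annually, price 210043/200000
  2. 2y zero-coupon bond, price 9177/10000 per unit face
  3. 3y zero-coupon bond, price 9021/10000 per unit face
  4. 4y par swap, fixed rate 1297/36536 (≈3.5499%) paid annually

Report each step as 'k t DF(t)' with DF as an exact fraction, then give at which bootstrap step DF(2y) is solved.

step 1 [1y] bond c/1=9/100: DF=(210043/200000 − 9/100·(0))/(1+9/100) = 1927/2000 ≈ 0.963500
step 2 [2y] zero: DF = P = 9177/10000 ≈ 0.917700
step 3 [3y] zero: DF = P = 9021/10000 ≈ 0.902100
step 4 [4y] swap r/1=1297/36536: DF=(1 − 1297/36536·(0.963500+0.917700+0.902100))/(1+1297/36536) = 8703/10000 ≈ 0.870300

1 1 1927/2000
2 2 9177/10000
3 3 9021/10000
4 4 8703/10000
DF(2y) is solved at step 2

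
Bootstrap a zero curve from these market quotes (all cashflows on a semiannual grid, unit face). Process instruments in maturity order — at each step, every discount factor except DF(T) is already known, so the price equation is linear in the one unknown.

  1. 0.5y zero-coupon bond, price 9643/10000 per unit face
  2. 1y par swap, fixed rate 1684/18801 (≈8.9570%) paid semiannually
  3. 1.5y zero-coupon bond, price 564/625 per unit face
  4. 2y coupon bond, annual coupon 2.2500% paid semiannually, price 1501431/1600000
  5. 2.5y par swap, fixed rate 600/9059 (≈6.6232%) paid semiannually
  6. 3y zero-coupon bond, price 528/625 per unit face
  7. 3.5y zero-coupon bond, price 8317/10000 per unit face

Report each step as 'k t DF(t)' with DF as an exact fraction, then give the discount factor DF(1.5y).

1 1/2 9643/10000
2 1 4579/5000
3 3/2 564/625
4 2 897/1000
5 5/2 17/20
6 3 528/625
7 7/2 8317/10000
DF(1.5y) = 564/625 ≈ 0.902400

step 1 [0.5y] zero: DF = P = 9643/10000 ≈ 0.964300
step 2 [1y] swap r/2=842/18801: DF=(1 − 842/18801·(0.964300))/(1+842/18801) = 4579/5000 ≈ 0.915800
step 3 [1.5y] zero: DF = P = 564/625 ≈ 0.902400
step 4 [2y] bond c/2=9/800: DF=(1501431/1600000 − 9/800·(0.964300+0.915800+0.902400))/(1+9/800) = 897/1000 ≈ 0.897000
step 5 [2.5y] swap r/2=300/9059: DF=(1 − 300/9059·(0.964300+0.915800+0.902400+0.897000))/(1+300/9059) = 17/20 ≈ 0.850000
step 6 [3y] zero: DF = P = 528/625 ≈ 0.844800
step 7 [3.5y] zero: DF = P = 8317/10000 ≈ 0.831700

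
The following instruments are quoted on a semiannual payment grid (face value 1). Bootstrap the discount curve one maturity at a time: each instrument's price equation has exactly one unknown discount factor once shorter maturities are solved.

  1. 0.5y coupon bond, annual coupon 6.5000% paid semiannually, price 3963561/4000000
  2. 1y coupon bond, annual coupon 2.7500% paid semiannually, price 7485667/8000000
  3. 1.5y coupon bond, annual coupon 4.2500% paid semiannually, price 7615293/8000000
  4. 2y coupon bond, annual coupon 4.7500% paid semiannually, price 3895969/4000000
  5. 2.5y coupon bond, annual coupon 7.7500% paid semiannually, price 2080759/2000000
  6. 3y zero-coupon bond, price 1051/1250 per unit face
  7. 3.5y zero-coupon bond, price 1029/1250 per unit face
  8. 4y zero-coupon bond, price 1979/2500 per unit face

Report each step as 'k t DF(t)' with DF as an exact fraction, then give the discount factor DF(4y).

1 1/2 9597/10000
2 1 91/100
3 3/2 2233/2500
4 2 8873/10000
5 5/2 4327/5000
6 3 1051/1250
7 7/2 1029/1250
8 4 1979/2500
DF(4y) = 1979/2500 ≈ 0.791600

step 1 [0.5y] bond c/2=13/400: DF=(3963561/4000000 − 13/400·(0))/(1+13/400) = 9597/10000 ≈ 0.959700
step 2 [1y] bond c/2=11/800: DF=(7485667/8000000 − 11/800·(0.959700))/(1+11/800) = 91/100 ≈ 0.910000
step 3 [1.5y] bond c/2=17/800: DF=(7615293/8000000 − 17/800·(0.959700+0.910000))/(1+17/800) = 2233/2500 ≈ 0.893200
step 4 [2y] bond c/2=19/800: DF=(3895969/4000000 − 19/800·(0.959700+0.910000+0.893200))/(1+19/800) = 8873/10000 ≈ 0.887300
step 5 [2.5y] bond c/2=31/800: DF=(2080759/2000000 − 31/800·(0.959700+0.910000+0.893200+0.887300))/(1+31/800) = 4327/5000 ≈ 0.865400
step 6 [3y] zero: DF = P = 1051/1250 ≈ 0.840800
step 7 [3.5y] zero: DF = P = 1029/1250 ≈ 0.823200
step 8 [4y] zero: DF = P = 1979/2500 ≈ 0.791600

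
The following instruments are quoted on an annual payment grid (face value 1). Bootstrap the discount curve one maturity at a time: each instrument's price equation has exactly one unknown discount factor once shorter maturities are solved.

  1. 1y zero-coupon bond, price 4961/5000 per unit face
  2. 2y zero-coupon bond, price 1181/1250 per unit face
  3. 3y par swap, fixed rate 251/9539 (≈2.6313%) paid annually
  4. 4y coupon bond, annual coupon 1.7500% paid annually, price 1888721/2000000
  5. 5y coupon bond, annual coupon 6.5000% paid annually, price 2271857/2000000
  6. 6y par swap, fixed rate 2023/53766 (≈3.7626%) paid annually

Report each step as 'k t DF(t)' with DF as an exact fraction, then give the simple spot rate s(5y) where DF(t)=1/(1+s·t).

step 1 [1y] zero: DF = P = 4961/5000 ≈ 0.992200
step 2 [2y] zero: DF = P = 1181/1250 ≈ 0.944800
step 3 [3y] swap r/1=251/9539: DF=(1 − 251/9539·(0.992200+0.944800))/(1+251/9539) = 9247/10000 ≈ 0.924700
step 4 [4y] bond c/1=7/400: DF=(1888721/2000000 − 7/400·(0.992200+0.944800+0.924700))/(1+7/400) = 8789/10000 ≈ 0.878900
step 5 [5y] bond c/1=13/200: DF=(2271857/2000000 − 13/200·(0.992200+0.944800+0.924700+0.878900))/(1+13/200) = 8383/10000 ≈ 0.838300
step 6 [6y] swap r/1=2023/53766: DF=(1 − 2023/53766·(0.992200+0.944800+0.924700+0.878900+0.838300))/(1+2023/53766) = 7977/10000 ≈ 0.797700

1 1 4961/5000
2 2 1181/1250
3 3 9247/10000
4 4 8789/10000
5 5 8383/10000
6 6 7977/10000
s(5y) = (1/(8383/10000) − 1)/(5) = 1617/41915 ≈ 3.8578%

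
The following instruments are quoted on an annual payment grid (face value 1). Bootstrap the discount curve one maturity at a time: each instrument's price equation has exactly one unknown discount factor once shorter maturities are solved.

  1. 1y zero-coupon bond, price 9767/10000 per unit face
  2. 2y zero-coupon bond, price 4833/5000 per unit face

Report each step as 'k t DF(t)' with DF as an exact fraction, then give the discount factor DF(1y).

1 1 9767/10000
2 2 4833/5000
DF(1y) = 9767/10000 ≈ 0.976700

step 1 [1y] zero: DF = P = 9767/10000 ≈ 0.976700
step 2 [2y] zero: DF = P = 4833/5000 ≈ 0.966600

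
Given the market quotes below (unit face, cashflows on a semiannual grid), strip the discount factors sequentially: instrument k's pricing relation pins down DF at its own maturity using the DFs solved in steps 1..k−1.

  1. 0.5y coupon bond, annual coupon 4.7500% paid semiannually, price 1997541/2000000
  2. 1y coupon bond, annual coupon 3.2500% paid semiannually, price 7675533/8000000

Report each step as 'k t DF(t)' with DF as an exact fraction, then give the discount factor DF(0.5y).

1 1/2 2439/2500
2 1 1857/2000
DF(0.5y) = 2439/2500 ≈ 0.975600

step 1 [0.5y] bond c/2=19/800: DF=(1997541/2000000 − 19/800·(0))/(1+19/800) = 2439/2500 ≈ 0.975600
step 2 [1y] bond c/2=13/800: DF=(7675533/8000000 − 13/800·(0.975600))/(1+13/800) = 1857/2000 ≈ 0.928500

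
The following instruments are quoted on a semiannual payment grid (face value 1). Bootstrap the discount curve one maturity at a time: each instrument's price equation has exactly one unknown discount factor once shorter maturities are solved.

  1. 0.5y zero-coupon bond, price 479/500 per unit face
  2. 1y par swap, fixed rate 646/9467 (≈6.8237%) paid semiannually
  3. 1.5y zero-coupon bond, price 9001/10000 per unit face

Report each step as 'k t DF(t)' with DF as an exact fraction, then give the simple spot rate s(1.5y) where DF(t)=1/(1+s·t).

step 1 [0.5y] zero: DF = P = 479/500 ≈ 0.958000
step 2 [1y] swap r/2=323/9467: DF=(1 − 323/9467·(0.958000))/(1+323/9467) = 4677/5000 ≈ 0.935400
step 3 [1.5y] zero: DF = P = 9001/10000 ≈ 0.900100

1 1/2 479/500
2 1 4677/5000
3 3/2 9001/10000
s(1.5y) = (1/(9001/10000) − 1)/(3/2) = 666/9001 ≈ 7.3992%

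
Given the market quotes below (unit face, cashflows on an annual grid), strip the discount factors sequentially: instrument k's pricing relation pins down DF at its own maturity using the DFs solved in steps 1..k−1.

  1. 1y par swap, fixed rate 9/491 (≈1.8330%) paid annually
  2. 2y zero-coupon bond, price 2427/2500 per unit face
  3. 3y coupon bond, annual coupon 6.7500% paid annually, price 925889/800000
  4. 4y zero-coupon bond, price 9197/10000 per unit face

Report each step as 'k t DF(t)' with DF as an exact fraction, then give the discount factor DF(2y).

step 1 [1y] swap r/1=9/491: DF=(1 − 9/491·(0))/(1+9/491) = 491/500 ≈ 0.982000
step 2 [2y] zero: DF = P = 2427/2500 ≈ 0.970800
step 3 [3y] bond c/1=27/400: DF=(925889/800000 − 27/400·(0.982000+0.970800))/(1+27/400) = 9607/10000 ≈ 0.960700
step 4 [4y] zero: DF = P = 9197/10000 ≈ 0.919700

1 1 491/500
2 2 2427/2500
3 3 9607/10000
4 4 9197/10000
DF(2y) = 2427/2500 ≈ 0.970800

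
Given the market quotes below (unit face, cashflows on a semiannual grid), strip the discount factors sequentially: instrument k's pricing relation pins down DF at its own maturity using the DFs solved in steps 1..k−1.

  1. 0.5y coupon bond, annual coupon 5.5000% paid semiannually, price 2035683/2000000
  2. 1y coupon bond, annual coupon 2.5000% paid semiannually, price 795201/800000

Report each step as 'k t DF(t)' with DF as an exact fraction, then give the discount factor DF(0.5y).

step 1 [0.5y] bond c/2=11/400: DF=(2035683/2000000 − 11/400·(0))/(1+11/400) = 4953/5000 ≈ 0.990600
step 2 [1y] bond c/2=1/80: DF=(795201/800000 − 1/80·(0.990600))/(1+1/80) = 1939/2000 ≈ 0.969500

1 1/2 4953/5000
2 1 1939/2000
DF(0.5y) = 4953/5000 ≈ 0.990600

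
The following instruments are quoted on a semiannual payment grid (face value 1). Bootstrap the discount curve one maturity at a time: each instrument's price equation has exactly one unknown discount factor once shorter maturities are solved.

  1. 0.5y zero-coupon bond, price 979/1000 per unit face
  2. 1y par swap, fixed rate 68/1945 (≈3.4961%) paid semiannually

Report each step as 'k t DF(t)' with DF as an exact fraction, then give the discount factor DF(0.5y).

step 1 [0.5y] zero: DF = P = 979/1000 ≈ 0.979000
step 2 [1y] swap r/2=34/1945: DF=(1 − 34/1945·(0.979000))/(1+34/1945) = 483/500 ≈ 0.966000

1 1/2 979/1000
2 1 483/500
DF(0.5y) = 979/1000 ≈ 0.979000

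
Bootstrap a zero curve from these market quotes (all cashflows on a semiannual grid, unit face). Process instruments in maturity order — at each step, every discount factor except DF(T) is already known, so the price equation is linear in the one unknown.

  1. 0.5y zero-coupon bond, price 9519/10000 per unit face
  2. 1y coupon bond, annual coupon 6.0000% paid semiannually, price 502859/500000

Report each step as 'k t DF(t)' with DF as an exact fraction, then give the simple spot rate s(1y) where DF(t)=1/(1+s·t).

step 1 [0.5y] zero: DF = P = 9519/10000 ≈ 0.951900
step 2 [1y] bond c/2=3/100: DF=(502859/500000 − 3/100·(0.951900))/(1+3/100) = 9487/10000 ≈ 0.948700

1 1/2 9519/10000
2 1 9487/10000
s(1y) = (1/(9487/10000) − 1)/(1) = 513/9487 ≈ 5.4074%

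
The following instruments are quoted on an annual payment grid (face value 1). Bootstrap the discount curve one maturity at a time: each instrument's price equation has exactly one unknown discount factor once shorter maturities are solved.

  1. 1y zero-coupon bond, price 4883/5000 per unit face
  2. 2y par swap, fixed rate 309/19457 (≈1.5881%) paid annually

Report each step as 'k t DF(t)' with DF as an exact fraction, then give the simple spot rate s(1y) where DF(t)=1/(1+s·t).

1 1 4883/5000
2 2 9691/10000
s(1y) = (1/(4883/5000) − 1)/(1) = 117/4883 ≈ 2.3961%

step 1 [1y] zero: DF = P = 4883/5000 ≈ 0.976600
step 2 [2y] swap r/1=309/19457: DF=(1 − 309/19457·(0.976600))/(1+309/19457) = 9691/10000 ≈ 0.969100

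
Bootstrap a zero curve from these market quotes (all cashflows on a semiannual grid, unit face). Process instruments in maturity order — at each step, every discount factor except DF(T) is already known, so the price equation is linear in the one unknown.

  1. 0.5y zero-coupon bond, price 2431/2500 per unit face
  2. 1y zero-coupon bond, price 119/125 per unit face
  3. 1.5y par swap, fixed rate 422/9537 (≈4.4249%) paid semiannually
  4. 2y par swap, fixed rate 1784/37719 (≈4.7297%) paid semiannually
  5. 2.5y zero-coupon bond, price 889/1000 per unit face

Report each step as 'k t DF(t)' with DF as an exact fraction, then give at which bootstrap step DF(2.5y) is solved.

1 1/2 2431/2500
2 1 119/125
3 3/2 9367/10000
4 2 2277/2500
5 5/2 889/1000
DF(2.5y) is solved at step 5

step 1 [0.5y] zero: DF = P = 2431/2500 ≈ 0.972400
step 2 [1y] zero: DF = P = 119/125 ≈ 0.952000
step 3 [1.5y] swap r/2=211/9537: DF=(1 − 211/9537·(0.972400+0.952000))/(1+211/9537) = 9367/10000 ≈ 0.936700
step 4 [2y] swap r/2=892/37719: DF=(1 − 892/37719·(0.972400+0.952000+0.936700))/(1+892/37719) = 2277/2500 ≈ 0.910800
step 5 [2.5y] zero: DF = P = 889/1000 ≈ 0.889000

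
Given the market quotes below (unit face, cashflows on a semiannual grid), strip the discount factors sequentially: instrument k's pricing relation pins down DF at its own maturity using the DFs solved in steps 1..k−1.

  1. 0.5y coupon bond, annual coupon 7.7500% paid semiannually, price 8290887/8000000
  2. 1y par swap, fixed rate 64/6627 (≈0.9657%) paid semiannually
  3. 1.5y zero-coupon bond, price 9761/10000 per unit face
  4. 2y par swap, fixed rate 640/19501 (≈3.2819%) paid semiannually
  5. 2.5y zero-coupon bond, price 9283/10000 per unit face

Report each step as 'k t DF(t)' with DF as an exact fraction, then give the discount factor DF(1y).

step 1 [0.5y] bond c/2=31/800: DF=(8290887/8000000 − 31/800·(0))/(1+31/800) = 9977/10000 ≈ 0.997700
step 2 [1y] swap r/2=32/6627: DF=(1 − 32/6627·(0.997700))/(1+32/6627) = 619/625 ≈ 0.990400
step 3 [1.5y] zero: DF = P = 9761/10000 ≈ 0.976100
step 4 [2y] swap r/2=320/19501: DF=(1 − 320/19501·(0.997700+0.990400+0.976100))/(1+320/19501) = 117/125 ≈ 0.936000
step 5 [2.5y] zero: DF = P = 9283/10000 ≈ 0.928300

1 1/2 9977/10000
2 1 619/625
3 3/2 9761/10000
4 2 117/125
5 5/2 9283/10000
DF(1y) = 619/625 ≈ 0.990400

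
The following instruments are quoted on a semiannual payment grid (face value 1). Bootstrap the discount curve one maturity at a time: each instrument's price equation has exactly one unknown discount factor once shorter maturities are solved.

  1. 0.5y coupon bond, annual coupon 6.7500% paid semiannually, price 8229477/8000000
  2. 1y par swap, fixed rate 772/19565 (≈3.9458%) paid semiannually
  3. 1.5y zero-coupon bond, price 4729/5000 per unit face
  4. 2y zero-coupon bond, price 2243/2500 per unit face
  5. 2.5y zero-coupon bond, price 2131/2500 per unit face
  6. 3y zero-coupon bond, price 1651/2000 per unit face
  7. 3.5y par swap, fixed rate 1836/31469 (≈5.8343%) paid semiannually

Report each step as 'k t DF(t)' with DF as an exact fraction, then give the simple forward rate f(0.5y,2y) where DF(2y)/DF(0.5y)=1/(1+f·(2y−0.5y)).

step 1 [0.5y] bond c/2=27/800: DF=(8229477/8000000 − 27/800·(0))/(1+27/800) = 9951/10000 ≈ 0.995100
step 2 [1y] swap r/2=386/19565: DF=(1 − 386/19565·(0.995100))/(1+386/19565) = 4807/5000 ≈ 0.961400
step 3 [1.5y] zero: DF = P = 4729/5000 ≈ 0.945800
step 4 [2y] zero: DF = P = 2243/2500 ≈ 0.897200
step 5 [2.5y] zero: DF = P = 2131/2500 ≈ 0.852400
step 6 [3y] zero: DF = P = 1651/2000 ≈ 0.825500
step 7 [3.5y] swap r/2=918/31469: DF=(1 − 918/31469·(0.995100+0.961400+0.945800+0.897200+0.852400+0.825500))/(1+918/31469) = 2041/2500 ≈ 0.816400

1 1/2 9951/10000
2 1 4807/5000
3 3/2 4729/5000
4 2 2243/2500
5 5/2 2131/2500
6 3 1651/2000
7 7/2 2041/2500
f(0.5y,2y) = ((9951/10000)/(2243/2500) − 1)/(3/2) = 979/13458 ≈ 7.2745%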